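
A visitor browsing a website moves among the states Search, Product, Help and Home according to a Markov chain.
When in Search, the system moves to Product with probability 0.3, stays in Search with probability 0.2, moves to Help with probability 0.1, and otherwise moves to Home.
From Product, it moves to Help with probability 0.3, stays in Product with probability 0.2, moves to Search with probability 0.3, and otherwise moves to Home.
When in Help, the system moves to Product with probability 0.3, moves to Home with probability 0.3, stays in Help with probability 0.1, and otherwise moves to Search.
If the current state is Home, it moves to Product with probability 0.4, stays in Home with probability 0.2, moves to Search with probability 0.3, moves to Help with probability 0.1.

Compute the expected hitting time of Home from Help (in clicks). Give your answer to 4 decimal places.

Let t(s) be the expected number of clicks to first reach Home from state s, with t(Home) = 0. Conditioning on the first click:
t(Search) = 1 + 0.2·t(Search) + 0.3·t(Product) + 0.1·t(Help)
t(Product) = 1 + 0.3·t(Search) + 0.2·t(Product) + 0.3·t(Help)
t(Help) = 1 + 0.3·t(Search) + 0.3·t(Product) + 0.1·t(Help)
Solving: t(Search) = 3.0303, t(Product) = 3.6364, t(Help) = 3.3333.
Expected clicks from Help to Home: 3.3333.

3.3333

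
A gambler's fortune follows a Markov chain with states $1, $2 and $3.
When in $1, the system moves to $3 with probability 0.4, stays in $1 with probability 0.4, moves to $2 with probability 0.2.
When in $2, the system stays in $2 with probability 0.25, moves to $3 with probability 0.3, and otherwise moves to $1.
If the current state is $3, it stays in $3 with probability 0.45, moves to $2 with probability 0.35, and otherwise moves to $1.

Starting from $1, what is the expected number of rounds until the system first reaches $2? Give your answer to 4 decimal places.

3.8000

Let t(s) be the expected number of rounds to first reach $2 from state s, with t($2) = 0. Conditioning on the first round:
t($1) = 1 + 0.4·t($1) + 0.4·t($3)
t($3) = 1 + 0.2·t($1) + 0.45·t($3)
Solving: t($1) = 3.8000, t($3) = 3.2000.
Expected rounds from $1 to $2: 3.8000.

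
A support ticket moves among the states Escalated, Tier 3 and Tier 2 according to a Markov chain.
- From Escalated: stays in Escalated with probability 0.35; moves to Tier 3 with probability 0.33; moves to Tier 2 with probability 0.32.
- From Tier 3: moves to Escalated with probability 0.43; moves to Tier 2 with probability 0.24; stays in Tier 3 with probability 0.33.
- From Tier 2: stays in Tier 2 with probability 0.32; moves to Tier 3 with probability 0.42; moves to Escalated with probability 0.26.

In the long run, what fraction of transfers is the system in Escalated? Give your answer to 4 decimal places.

0.3523

Let the stationary distribution be π with π = πP and π_1 + π_2 + π_3 = 1.
π_1 = 0.35·π_1 + 0.43·π_2 + 0.26·π_3
π_2 = 0.33·π_1 + 0.33·π_2 + 0.42·π_3
Solving with the normalization constraint gives π = (0.3523, 0.3562, 0.2915).
So the stationary probability of Escalated is 0.3523.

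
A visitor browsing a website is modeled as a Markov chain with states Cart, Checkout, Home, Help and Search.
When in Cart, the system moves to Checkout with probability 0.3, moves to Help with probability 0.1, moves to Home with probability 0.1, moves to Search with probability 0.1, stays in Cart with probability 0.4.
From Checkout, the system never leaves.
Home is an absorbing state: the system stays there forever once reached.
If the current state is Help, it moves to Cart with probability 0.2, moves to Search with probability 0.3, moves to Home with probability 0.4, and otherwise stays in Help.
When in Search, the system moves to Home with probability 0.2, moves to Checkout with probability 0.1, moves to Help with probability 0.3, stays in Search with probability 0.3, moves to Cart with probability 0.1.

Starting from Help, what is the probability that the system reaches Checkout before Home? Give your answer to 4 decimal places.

0.2432

Let h(s) be the probability of absorption at Checkout starting from transient state s. Then h(Checkout) = 1 and h(Home) = 0. By first-step analysis:
h(Cart) = 0.4·h(Cart) + 0.3·1 + 0.1·0 + 0.1·h(Help) + 0.1·h(Search)
h(Help) = 0.2·h(Cart) + 0.4·0 + 0.1·h(Help) + 0.3·h(Search)
h(Search) = 0.1·h(Cart) + 0.1·1 + 0.2·0 + 0.3·h(Help) + 0.3·h(Search)
Solving: h(Cart) = 0.5959, h(Help) = 0.2432, h(Search) = 0.3322.
Starting from Help, the probability is 0.2432.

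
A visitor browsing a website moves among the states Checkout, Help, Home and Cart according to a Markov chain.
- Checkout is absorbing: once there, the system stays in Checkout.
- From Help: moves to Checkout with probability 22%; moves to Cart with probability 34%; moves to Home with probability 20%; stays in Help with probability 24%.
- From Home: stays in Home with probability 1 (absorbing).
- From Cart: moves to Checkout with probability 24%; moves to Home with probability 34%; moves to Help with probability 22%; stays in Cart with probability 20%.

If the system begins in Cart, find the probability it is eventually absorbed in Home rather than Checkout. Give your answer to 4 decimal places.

0.5671

Let h(s) be the probability of absorption at Home starting from transient state s. Then h(Home) = 1 and h(Checkout) = 0. By first-step analysis:
h(Help) = 0.22·0 + 0.24·h(Help) + 0.2·1 + 0.34·h(Cart)
h(Cart) = 0.24·0 + 0.22·h(Help) + 0.34·1 + 0.2·h(Cart)
Solving: h(Help) = 0.5169, h(Cart) = 0.5671.
Starting from Cart, the probability is 0.5671.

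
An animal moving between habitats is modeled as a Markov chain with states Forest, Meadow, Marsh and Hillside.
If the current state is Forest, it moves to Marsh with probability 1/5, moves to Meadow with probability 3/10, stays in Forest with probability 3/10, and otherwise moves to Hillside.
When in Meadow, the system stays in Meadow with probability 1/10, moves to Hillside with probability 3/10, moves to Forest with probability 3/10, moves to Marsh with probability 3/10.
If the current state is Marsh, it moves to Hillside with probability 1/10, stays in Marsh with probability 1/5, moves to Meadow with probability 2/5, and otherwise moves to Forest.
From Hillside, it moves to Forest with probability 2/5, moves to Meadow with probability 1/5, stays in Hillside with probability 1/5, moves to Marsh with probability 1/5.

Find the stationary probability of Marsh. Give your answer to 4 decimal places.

Let the stationary distribution be π with π = πP and π_1 + π_2 + π_3 + π_4 = 1.
π_1 = 0.3·π_1 + 0.3·π_2 + 0.3·π_3 + 0.4·π_4
π_2 = 0.3·π_1 + 0.1·π_2 + 0.4·π_3 + 0.2·π_4
π_3 = 0.2·π_1 + 0.3·π_2 + 0.2·π_3 + 0.2·π_4
Solving with the normalization constraint gives π = (0.3203, 0.2519, 0.2252, 0.2027).
So the stationary probability of Marsh is 0.2252.

0.2252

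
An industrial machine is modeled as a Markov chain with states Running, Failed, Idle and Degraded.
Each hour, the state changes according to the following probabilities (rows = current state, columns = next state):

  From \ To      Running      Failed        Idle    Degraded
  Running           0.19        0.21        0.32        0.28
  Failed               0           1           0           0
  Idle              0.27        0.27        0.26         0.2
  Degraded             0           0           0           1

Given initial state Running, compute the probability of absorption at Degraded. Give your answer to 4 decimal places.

0.5287

Let h(s) be the probability of absorption at Degraded starting from transient state s. Then h(Degraded) = 1 and h(Failed) = 0. By first-step analysis:
h(Running) = 0.19·h(Running) + 0.21·0 + 0.32·h(Idle) + 0.28·1
h(Idle) = 0.27·h(Running) + 0.27·0 + 0.26·h(Idle) + 0.2·1
Solving: h(Running) = 0.5287, h(Idle) = 0.4632.
Starting from Running, the probability is 0.5287.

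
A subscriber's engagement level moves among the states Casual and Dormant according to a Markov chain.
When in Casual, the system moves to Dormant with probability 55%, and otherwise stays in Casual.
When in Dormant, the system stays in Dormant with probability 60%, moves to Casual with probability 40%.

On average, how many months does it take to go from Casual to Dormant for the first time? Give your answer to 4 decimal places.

1.8182

Let t(s) be the expected number of months to first reach Dormant from state s, with t(Dormant) = 0. Conditioning on the first month:
t(Casual) = 1 + 0.45·t(Casual)
Solving: t(Casual) = 1.8182.
Expected months from Casual to Dormant: 1.8182.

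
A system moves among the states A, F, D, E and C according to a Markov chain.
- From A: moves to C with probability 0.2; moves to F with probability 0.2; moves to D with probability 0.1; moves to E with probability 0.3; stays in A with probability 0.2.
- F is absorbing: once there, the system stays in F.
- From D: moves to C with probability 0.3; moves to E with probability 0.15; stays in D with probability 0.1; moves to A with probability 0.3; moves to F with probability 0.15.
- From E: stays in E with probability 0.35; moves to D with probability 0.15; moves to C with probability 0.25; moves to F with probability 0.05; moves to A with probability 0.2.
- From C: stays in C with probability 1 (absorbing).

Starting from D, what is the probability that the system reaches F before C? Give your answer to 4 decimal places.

Let h(s) be the probability of absorption at F starting from transient state s. Then h(F) = 1 and h(C) = 0. By first-step analysis:
h(A) = 0.2·h(A) + 0.2·1 + 0.1·h(D) + 0.3·h(E) + 0.2·0
h(D) = 0.3·h(A) + 0.15·1 + 0.1·h(D) + 0.15·h(E) + 0.3·0
h(E) = 0.2·h(A) + 0.05·1 + 0.15·h(D) + 0.35·h(E) + 0.25·0
Solving: h(A) = 0.3979, h(D) = 0.3458, h(E) = 0.2792.
Starting from D, the probability is 0.3458.

0.3458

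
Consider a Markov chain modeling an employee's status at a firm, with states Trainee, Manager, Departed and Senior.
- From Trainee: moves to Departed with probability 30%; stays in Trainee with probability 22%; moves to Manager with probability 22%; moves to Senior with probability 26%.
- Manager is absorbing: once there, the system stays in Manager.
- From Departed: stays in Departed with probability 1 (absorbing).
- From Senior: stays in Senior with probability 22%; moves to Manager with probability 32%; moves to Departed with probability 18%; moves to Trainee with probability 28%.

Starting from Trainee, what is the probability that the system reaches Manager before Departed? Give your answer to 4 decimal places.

Let h(s) be the probability of absorption at Manager starting from transient state s. Then h(Manager) = 1 and h(Departed) = 0. By first-step analysis:
h(Trainee) = 0.22·h(Trainee) + 0.22·1 + 0.3·0 + 0.26·h(Senior)
h(Senior) = 0.28·h(Trainee) + 0.32·1 + 0.18·0 + 0.22·h(Senior)
Solving: h(Trainee) = 0.4757, h(Senior) = 0.5810.
Starting from Trainee, the probability is 0.4757.

0.4757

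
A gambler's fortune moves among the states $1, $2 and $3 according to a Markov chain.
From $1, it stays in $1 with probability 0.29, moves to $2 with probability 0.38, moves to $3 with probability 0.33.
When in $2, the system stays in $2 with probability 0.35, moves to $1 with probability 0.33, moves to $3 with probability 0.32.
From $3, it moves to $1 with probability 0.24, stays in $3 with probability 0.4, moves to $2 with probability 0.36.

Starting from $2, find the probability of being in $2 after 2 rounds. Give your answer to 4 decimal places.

0.3631

Sum over the intermediate state after 1 round:
P = P($2→$1)·P($1→$2) + P($2→$2)·P($2→$2) + P($2→$3)·P($3→$2)
  = 0.33×0.38 + 0.35×0.35 + 0.32×0.36
  = 0.1254 + 0.1225 + 0.1152 = 0.3631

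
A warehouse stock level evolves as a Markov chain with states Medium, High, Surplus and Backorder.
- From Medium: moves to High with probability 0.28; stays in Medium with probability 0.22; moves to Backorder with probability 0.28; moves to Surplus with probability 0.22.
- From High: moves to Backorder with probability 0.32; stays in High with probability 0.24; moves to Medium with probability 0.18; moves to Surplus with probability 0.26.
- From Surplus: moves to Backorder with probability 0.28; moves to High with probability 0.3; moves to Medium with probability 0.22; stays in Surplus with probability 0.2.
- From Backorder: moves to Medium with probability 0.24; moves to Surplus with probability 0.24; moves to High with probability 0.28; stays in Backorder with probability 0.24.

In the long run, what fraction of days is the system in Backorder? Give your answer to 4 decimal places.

0.2798

Let the stationary distribution be π with π = πP and π_1 + π_2 + π_3 + π_4 = 1.
π_1 = 0.22·π_1 + 0.18·π_2 + 0.22·π_3 + 0.24·π_4
π_2 = 0.28·π_1 + 0.24·π_2 + 0.3·π_3 + 0.28·π_4
π_3 = 0.22·π_1 + 0.26·π_2 + 0.2·π_3 + 0.24·π_4
Solving with the normalization constraint gives π = (0.2146, 0.2737, 0.2319, 0.2798).
So the stationary probability of Backorder is 0.2798.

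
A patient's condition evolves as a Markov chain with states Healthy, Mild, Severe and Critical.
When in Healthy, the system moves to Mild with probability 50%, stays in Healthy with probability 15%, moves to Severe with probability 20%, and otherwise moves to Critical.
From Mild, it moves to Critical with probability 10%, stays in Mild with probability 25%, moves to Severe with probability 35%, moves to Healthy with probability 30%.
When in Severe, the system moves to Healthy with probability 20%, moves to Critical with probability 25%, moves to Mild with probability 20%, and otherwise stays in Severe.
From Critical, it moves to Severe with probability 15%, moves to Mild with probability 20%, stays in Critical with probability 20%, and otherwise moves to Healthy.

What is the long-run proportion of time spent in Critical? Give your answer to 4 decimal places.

Let the stationary distribution be π with π = πP and π_1 + π_2 + π_3 + π_4 = 1.
π_1 = 0.15·π_1 + 0.3·π_2 + 0.2·π_3 + 0.45·π_4
π_2 = 0.5·π_1 + 0.25·π_2 + 0.2·π_3 + 0.2·π_4
π_3 = 0.2·π_1 + 0.35·π_2 + 0.35·π_3 + 0.15·π_4
Solving with the normalization constraint gives π = (0.2592, 0.2924, 0.2768, 0.1716).
So the stationary probability of Critical is 0.1716.

0.1716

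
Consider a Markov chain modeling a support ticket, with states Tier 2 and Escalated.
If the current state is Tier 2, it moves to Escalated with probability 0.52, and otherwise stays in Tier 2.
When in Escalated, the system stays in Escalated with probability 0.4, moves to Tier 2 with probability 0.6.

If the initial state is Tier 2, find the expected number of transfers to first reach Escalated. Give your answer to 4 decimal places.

Let t(s) be the expected number of transfers to first reach Escalated from state s, with t(Escalated) = 0. Conditioning on the first transfer:
t(Tier 2) = 1 + 0.48·t(Tier 2)
Solving: t(Tier 2) = 1.9231.
Expected transfers from Tier 2 to Escalated: 1.9231.

1.9231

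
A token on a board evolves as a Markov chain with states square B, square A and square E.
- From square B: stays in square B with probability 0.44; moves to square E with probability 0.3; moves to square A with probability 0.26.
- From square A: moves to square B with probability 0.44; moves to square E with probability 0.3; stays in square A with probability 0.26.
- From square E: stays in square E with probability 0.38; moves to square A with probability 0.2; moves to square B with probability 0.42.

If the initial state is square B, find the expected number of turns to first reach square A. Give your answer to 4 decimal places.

Let t(s) be the expected number of turns to first reach square A from state s, with t(square A) = 0. Conditioning on the first turn:
t(square B) = 1 + 0.44·t(square B) + 0.3·t(square E)
t(square E) = 1 + 0.42·t(square B) + 0.38·t(square E)
Solving: t(square B) = 4.1591, t(square E) = 4.4304.
Expected turns from square B to square A: 4.1591.

4.1591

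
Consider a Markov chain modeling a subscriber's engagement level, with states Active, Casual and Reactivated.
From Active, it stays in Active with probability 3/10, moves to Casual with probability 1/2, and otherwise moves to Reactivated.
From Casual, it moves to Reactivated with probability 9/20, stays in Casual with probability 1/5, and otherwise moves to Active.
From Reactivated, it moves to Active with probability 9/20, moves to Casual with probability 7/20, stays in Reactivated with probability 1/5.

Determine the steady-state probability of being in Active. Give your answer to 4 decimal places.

0.3607

Let the stationary distribution be π with π = πP and π_1 + π_2 + π_3 = 1.
π_1 = 0.3·π_1 + 0.35·π_2 + 0.45·π_3
π_2 = 0.5·π_1 + 0.2·π_2 + 0.35·π_3
Solving with the normalization constraint gives π = (0.3607, 0.3514, 0.2879).
So the stationary probability of Active is 0.3607.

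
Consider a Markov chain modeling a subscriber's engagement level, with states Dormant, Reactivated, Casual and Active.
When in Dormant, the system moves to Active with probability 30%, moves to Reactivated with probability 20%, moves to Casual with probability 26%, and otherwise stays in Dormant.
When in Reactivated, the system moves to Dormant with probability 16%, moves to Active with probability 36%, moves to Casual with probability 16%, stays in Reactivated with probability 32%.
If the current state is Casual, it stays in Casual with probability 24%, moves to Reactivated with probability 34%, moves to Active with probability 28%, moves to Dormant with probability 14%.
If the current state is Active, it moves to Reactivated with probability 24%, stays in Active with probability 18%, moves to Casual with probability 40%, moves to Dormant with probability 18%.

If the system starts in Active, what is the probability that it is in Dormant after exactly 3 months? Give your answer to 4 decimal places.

Propagate the distribution vector 3 months from Active.
After 0 months: (0.0000, 0.0000, 0.0000, 1.0000)
After 1 month: (0.1800, 0.2400, 0.4000, 0.1800)
After 2 months: (0.1700, 0.2920, 0.2532, 0.2848)
After 3 months: (0.1742, 0.2819, 0.2656, 0.2783)
P(in Dormant after 3 months) = 0.1742

0.1742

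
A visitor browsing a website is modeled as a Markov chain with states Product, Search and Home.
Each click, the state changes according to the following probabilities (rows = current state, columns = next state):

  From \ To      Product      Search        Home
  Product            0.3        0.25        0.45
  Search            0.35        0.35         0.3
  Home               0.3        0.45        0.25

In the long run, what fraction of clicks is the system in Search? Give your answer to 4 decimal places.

0.3514

Let the stationary distribution be π with π = πP and π_1 + π_2 + π_3 = 1.
π_1 = 0.3·π_1 + 0.35·π_2 + 0.3·π_3
π_2 = 0.25·π_1 + 0.35·π_2 + 0.45·π_3
Solving with the normalization constraint gives π = (0.3176, 0.3514, 0.3311).
So the stationary probability of Search is 0.3514.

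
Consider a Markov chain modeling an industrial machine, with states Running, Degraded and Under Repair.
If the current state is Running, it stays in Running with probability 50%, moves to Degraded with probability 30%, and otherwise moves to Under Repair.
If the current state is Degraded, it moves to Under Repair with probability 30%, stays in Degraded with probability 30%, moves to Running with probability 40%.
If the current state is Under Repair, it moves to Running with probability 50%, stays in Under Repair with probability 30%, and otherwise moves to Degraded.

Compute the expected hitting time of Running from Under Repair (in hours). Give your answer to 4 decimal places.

2.0930

Let t(s) be the expected number of hours to first reach Running from state s, with t(Running) = 0. Conditioning on the first hour:
t(Degraded) = 1 + 0.3·t(Degraded) + 0.3·t(Under Repair)
t(Under Repair) = 1 + 0.2·t(Degraded) + 0.3·t(Under Repair)
Solving: t(Degraded) = 2.3256, t(Under Repair) = 2.0930.
Expected hours from Under Repair to Running: 2.0930.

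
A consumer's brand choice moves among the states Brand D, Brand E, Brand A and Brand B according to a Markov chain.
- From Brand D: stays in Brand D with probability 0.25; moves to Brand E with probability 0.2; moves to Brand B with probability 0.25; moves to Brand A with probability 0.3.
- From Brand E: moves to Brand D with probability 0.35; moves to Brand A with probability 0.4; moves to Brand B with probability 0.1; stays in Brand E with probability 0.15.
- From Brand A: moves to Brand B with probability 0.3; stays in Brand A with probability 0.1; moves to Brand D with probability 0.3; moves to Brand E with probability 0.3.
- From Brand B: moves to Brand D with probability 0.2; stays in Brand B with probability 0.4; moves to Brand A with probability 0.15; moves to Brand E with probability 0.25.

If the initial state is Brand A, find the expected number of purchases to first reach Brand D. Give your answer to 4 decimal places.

Let t(s) be the expected number of purchases to first reach Brand D from state s, with t(Brand D) = 0. Conditioning on the first purchase:
t(Brand E) = 1 + 0.15·t(Brand E) + 0.4·t(Brand A) + 0.1·t(Brand B)
t(Brand A) = 1 + 0.3·t(Brand E) + 0.1·t(Brand A) + 0.3·t(Brand B)
t(Brand B) = 1 + 0.25·t(Brand E) + 0.15·t(Brand A) + 0.4·t(Brand B)
Solving: t(Brand E) = 3.2905, t(Brand A) = 3.5133, t(Brand B) = 3.9160.
Expected purchases from Brand A to Brand D: 3.5133.

3.5133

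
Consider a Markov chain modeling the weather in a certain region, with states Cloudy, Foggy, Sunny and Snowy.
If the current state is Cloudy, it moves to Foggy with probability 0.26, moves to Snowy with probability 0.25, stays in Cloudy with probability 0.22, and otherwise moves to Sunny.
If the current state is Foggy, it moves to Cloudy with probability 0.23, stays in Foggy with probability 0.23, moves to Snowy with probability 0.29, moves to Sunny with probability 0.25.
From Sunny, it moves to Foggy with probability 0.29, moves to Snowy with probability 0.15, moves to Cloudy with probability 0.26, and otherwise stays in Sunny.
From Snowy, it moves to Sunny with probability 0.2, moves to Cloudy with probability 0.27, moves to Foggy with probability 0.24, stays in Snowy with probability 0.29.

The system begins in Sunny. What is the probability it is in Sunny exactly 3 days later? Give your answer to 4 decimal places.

Propagate the distribution vector 3 days from Sunny.
After 0 days: (0.0000, 0.0000, 1.0000, 0.0000)
After 1 day: (0.2600, 0.2900, 0.3000, 0.1500)
After 2 days: (0.2424, 0.2573, 0.2627, 0.2376)
After 3 days: (0.2450, 0.2554, 0.2561, 0.2435)
P(in Sunny after 3 days) = 0.2561

0.2561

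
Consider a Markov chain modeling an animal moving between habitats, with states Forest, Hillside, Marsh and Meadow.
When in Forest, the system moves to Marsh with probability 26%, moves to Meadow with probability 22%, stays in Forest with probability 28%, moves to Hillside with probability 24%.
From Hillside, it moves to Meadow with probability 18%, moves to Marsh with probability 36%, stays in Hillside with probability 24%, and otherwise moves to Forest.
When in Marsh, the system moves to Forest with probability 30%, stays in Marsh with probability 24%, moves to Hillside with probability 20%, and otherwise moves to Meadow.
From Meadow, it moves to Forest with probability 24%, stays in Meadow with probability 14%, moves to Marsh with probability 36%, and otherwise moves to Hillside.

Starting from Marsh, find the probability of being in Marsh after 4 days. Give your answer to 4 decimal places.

Propagate the distribution vector 4 days from Marsh.
After 0 days: (0.0000, 0.0000, 1.0000, 0.0000)
After 1 day: (0.3000, 0.2000, 0.2400, 0.2600)
After 2 days: (0.2624, 0.2356, 0.3012, 0.2008)
After 3 days: (0.2639, 0.2320, 0.2976, 0.2066)
After 4 days: (0.2638, 0.2322, 0.2979, 0.2061)
P(in Marsh after 4 days) = 0.2979

0.2979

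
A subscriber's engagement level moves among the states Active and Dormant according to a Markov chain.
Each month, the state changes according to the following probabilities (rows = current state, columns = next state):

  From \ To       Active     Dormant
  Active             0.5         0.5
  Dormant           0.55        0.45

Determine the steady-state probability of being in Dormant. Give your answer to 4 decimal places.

0.4762

Let the stationary distribution be π with π = πP and π_1 + π_2 = 1.
π_1 = 0.5·π_1 + 0.55·π_2
Solving with the normalization constraint gives π = (0.5238, 0.4762).
So the stationary probability of Dormant is 0.4762.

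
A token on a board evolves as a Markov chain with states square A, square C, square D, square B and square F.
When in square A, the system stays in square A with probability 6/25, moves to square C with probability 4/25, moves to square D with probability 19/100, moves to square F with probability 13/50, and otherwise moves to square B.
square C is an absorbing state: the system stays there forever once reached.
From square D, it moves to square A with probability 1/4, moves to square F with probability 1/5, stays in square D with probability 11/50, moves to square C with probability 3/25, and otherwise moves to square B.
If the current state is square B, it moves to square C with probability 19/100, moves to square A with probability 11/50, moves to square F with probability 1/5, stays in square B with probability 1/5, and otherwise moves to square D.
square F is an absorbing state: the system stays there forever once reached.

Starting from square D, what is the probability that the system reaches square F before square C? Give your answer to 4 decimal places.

0.5996

Let h(s) be the probability of absorption at square F starting from transient state s. Then h(square F) = 1 and h(square C) = 0. By first-step analysis:
h(square A) = 0.24·h(square A) + 0.16·0 + 0.19·h(square D) + 0.15·h(square B) + 0.26·1
h(square D) = 0.25·h(square A) + 0.12·0 + 0.22·h(square D) + 0.21·h(square B) + 0.2·1
h(square B) = 0.22·h(square A) + 0.19·0 + 0.19·h(square D) + 0.2·h(square B) + 0.2·1
Solving: h(square A) = 0.6021, h(square D) = 0.5996, h(square B) = 0.5580.
Starting from square D, the probability is 0.5996.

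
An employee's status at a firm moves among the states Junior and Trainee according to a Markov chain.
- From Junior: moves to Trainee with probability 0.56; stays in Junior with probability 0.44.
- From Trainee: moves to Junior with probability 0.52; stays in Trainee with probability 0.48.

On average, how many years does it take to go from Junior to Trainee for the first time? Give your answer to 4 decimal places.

1.7857

Let t(s) be the expected number of years to first reach Trainee from state s, with t(Trainee) = 0. Conditioning on the first year:
t(Junior) = 1 + 0.44·t(Junior)
Solving: t(Junior) = 1.7857.
Expected years from Junior to Trainee: 1.7857.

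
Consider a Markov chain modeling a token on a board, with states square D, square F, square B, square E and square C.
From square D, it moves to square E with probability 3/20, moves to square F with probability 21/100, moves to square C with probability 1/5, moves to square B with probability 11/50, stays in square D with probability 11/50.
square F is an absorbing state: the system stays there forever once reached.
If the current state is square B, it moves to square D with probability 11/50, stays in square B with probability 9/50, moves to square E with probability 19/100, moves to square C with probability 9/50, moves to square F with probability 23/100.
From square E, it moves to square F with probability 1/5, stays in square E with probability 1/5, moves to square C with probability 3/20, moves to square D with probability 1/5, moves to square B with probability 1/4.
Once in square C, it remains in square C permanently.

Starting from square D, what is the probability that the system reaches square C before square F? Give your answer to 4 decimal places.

0.4683

Let h(s) be the probability of absorption at square C starting from transient state s. Then h(square C) = 1 and h(square F) = 0. By first-step analysis:
h(square D) = 0.22·h(square D) + 0.21·0 + 0.22·h(square B) + 0.15·h(square E) + 0.2·1
h(square B) = 0.22·h(square D) + 0.23·0 + 0.18·h(square B) + 0.19·h(square E) + 0.18·1
h(square E) = 0.2·h(square D) + 0.2·0 + 0.25·h(square B) + 0.2·h(square E) + 0.15·1
Solving: h(square D) = 0.4683, h(square B) = 0.4482, h(square E) = 0.4446.
Starting from square D, the probability is 0.4683.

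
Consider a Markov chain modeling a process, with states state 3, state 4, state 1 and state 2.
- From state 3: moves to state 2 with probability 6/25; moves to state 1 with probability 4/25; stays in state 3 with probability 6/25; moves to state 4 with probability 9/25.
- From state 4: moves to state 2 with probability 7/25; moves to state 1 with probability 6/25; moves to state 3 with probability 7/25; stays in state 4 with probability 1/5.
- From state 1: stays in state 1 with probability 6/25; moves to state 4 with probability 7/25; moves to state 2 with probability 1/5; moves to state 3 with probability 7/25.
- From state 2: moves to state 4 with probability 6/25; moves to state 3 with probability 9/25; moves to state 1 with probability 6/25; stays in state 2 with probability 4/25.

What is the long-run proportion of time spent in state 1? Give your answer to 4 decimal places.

Let the stationary distribution be π with π = πP and π_1 + π_2 + π_3 + π_4 = 1.
π_1 = 0.24·π_1 + 0.28·π_2 + 0.28·π_3 + 0.36·π_4
π_2 = 0.36·π_1 + 0.2·π_2 + 0.28·π_3 + 0.24·π_4
π_3 = 0.16·π_1 + 0.24·π_2 + 0.24·π_3 + 0.24·π_4
Solving with the normalization constraint gives π = (0.2865, 0.2722, 0.2171, 0.2243).
So the stationary probability of state 1 is 0.2171.

0.2171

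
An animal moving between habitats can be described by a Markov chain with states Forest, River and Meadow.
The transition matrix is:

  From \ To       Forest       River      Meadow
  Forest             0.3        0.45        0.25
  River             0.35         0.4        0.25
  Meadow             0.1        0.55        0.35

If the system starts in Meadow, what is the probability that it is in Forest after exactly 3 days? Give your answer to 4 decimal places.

0.2659

Propagate the distribution vector 3 days from Meadow.
After 0 days: (0.0000, 0.0000, 1.0000)
After 1 day: (0.1000, 0.5500, 0.3500)
After 2 days: (0.2575, 0.4575, 0.2850)
After 3 days: (0.2659, 0.4556, 0.2785)
P(in Forest after 3 days) = 0.2659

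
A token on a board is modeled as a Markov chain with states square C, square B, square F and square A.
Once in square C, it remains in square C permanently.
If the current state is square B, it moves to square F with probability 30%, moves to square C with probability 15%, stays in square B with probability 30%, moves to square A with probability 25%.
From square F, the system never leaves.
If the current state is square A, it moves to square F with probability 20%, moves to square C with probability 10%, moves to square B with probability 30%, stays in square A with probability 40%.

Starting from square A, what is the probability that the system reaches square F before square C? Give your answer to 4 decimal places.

Let h(s) be the probability of absorption at square F starting from transient state s. Then h(square F) = 1 and h(square C) = 0. By first-step analysis:
h(square B) = 0.15·0 + 0.3·h(square B) + 0.3·1 + 0.25·h(square A)
h(square A) = 0.1·0 + 0.3·h(square B) + 0.2·1 + 0.4·h(square A)
Solving: h(square B) = 0.6667, h(square A) = 0.6667.
Starting from square A, the probability is 0.6667.

0.6667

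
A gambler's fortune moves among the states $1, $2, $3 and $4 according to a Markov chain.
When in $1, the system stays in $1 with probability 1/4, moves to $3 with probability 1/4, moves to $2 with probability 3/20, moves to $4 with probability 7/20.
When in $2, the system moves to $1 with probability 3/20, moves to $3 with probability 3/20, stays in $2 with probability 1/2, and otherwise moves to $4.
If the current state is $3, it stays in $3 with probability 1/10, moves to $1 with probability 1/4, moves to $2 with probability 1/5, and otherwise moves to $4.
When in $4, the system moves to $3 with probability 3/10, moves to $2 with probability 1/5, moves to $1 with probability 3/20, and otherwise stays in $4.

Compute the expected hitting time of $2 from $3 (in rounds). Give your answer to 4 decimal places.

5.2785

Let t(s) be the expected number of rounds to first reach $2 from state s, with t($2) = 0. Conditioning on the first round:
t($1) = 1 + 0.25·t($1) + 0.25·t($3) + 0.35·t($4)
t($3) = 1 + 0.25·t($1) + 0.1·t($3) + 0.45·t($4)
t($4) = 1 + 0.15·t($1) + 0.3·t($3) + 0.35·t($4)
Solving: t($1) = 5.5448, t($3) = 5.2785, t($4) = 5.2542.
Expected rounds from $3 to $2: 5.2785.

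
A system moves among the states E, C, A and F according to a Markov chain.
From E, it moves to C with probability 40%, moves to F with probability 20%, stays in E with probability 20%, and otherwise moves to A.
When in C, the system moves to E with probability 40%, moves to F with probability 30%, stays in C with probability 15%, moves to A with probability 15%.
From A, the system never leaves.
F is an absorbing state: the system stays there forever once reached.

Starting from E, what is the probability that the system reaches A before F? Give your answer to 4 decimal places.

Let h(s) be the probability of absorption at A starting from transient state s. Then h(A) = 1 and h(F) = 0. By first-step analysis:
h(E) = 0.2·h(E) + 0.4·h(C) + 0.2·1 + 0.2·0
h(C) = 0.4·h(E) + 0.15·h(C) + 0.15·1 + 0.3·0
Solving: h(E) = 0.4423, h(C) = 0.3846.
Starting from E, the probability is 0.4423.

0.4423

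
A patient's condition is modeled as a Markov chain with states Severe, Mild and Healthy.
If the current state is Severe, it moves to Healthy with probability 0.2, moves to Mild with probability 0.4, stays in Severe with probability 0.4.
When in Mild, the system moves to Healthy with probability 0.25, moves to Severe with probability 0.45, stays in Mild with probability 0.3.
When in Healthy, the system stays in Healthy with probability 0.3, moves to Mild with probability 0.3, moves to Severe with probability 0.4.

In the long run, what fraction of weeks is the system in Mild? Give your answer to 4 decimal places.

0.3417

Let the stationary distribution be π with π = πP and π_1 + π_2 + π_3 = 1.
π_1 = 0.4·π_1 + 0.45·π_2 + 0.4·π_3
π_2 = 0.4·π_1 + 0.3·π_2 + 0.3·π_3
Solving with the normalization constraint gives π = (0.4171, 0.3417, 0.2412).
So the stationary probability of Mild is 0.3417.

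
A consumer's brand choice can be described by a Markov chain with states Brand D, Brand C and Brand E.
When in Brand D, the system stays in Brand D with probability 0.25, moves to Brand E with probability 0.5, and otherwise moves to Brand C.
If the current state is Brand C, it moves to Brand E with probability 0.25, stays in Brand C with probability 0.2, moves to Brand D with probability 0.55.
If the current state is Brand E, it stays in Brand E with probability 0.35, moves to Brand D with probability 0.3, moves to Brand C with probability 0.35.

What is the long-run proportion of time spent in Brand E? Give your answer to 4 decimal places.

Let the stationary distribution be π with π = πP and π_1 + π_2 + π_3 = 1.
π_1 = 0.25·π_1 + 0.55·π_2 + 0.3·π_3
π_2 = 0.25·π_1 + 0.2·π_2 + 0.35·π_3
Solving with the normalization constraint gives π = (0.3509, 0.2738, 0.3753).
So the stationary probability of Brand E is 0.3753.

0.3753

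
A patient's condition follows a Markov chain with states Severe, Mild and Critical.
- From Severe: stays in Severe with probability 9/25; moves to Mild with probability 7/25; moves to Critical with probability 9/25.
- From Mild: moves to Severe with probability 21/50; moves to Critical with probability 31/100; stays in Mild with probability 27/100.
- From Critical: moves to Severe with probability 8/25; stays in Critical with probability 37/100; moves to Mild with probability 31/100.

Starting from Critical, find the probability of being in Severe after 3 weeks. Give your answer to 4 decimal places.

0.3634

Propagate the distribution vector 3 weeks from Critical.
After 0 weeks: (0.0000, 0.0000, 1.0000)
After 1 week: (0.3200, 0.3100, 0.3700)
After 2 weeks: (0.3638, 0.2880, 0.3482)
After 3 weeks: (0.3634, 0.2876, 0.3491)
P(in Severe after 3 weeks) = 0.3634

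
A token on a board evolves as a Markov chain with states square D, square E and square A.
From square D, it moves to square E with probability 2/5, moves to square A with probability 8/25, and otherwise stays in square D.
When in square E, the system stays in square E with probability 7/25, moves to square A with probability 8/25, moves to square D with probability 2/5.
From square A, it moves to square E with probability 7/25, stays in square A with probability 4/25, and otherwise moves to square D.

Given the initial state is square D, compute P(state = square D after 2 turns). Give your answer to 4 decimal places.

0.4176

Sum over the intermediate state after 1 turn:
P = P(square D→square D)·P(square D→square D) + P(square D→square E)·P(square E→square D) + P(square D→square A)·P(square A→square D)
  = 0.28×0.28 + 0.4×0.4 + 0.32×0.56
  = 0.0784 + 0.1600 + 0.1792 = 0.4176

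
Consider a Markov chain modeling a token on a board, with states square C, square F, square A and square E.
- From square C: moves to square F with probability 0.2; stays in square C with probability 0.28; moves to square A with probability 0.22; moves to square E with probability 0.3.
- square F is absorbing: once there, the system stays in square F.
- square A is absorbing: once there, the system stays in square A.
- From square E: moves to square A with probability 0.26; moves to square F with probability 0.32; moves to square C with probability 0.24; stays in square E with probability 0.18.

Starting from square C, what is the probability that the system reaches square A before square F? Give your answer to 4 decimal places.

0.4985

Let h(s) be the probability of absorption at square A starting from transient state s. Then h(square A) = 1 and h(square F) = 0. By first-step analysis:
h(square C) = 0.28·h(square C) + 0.2·0 + 0.22·1 + 0.3·h(square E)
h(square E) = 0.24·h(square C) + 0.32·0 + 0.26·1 + 0.18·h(square E)
Solving: h(square C) = 0.4985, h(square E) = 0.4630.
Starting from square C, the probability is 0.4985.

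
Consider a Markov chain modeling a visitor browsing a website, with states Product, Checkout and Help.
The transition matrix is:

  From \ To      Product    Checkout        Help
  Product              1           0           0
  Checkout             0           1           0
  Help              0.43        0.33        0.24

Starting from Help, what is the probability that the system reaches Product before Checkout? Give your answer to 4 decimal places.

0.5658

Let h(s) be the probability of absorption at Product starting from transient state s. Then h(Product) = 1 and h(Checkout) = 0. By first-step analysis:
h(Help) = 0.43·1 + 0.33·0 + 0.24·h(Help)
Solving: h(Help) = 0.5658.
Starting from Help, the probability is 0.5658.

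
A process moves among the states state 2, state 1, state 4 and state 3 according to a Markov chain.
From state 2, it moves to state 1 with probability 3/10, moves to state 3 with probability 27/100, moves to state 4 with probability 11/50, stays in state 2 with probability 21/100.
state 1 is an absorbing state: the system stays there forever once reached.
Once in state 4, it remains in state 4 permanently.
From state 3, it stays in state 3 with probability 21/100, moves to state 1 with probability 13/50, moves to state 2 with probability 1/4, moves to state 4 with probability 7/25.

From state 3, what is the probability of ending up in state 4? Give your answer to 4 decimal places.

0.4962

Let h(s) be the probability of absorption at state 4 starting from transient state s. Then h(state 4) = 1 and h(state 1) = 0. By first-step analysis:
h(state 2) = 0.21·h(state 2) + 0.3·0 + 0.22·1 + 0.27·h(state 3)
h(state 3) = 0.25·h(state 2) + 0.26·0 + 0.28·1 + 0.21·h(state 3)
Solving: h(state 2) = 0.4481, h(state 3) = 0.4962.
Starting from state 3, the probability is 0.4962.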